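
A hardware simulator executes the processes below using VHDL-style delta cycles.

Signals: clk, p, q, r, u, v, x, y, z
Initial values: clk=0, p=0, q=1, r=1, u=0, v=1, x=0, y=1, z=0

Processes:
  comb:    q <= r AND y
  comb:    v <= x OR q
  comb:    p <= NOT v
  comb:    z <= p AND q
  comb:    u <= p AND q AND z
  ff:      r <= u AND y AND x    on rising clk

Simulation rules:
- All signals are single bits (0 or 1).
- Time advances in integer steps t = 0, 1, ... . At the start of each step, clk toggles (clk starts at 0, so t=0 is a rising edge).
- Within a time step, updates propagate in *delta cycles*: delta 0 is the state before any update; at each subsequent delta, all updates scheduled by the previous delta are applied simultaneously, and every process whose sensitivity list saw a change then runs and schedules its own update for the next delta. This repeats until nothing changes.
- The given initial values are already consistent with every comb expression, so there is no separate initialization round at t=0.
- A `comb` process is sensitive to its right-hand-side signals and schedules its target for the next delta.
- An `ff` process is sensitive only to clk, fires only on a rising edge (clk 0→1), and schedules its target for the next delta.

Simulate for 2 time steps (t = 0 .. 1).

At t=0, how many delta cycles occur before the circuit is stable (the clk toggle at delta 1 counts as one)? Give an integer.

t=0 Δ0: x=0 v=1 q=1 y=1 u=0 clk=0 p=0 r=1 z=0
  Δ1: clk:0→1
  Δ2: r:1→0
  Δ3: q:1→0
  Δ4: v:1→0
  Δ5: p:0→1
  (5Δ to stable)
t=1 Δ0: x=0 v=0 q=0 y=1 u=0 clk=1 p=1 r=0 z=0
  Δ1: clk:1→0
  (1Δ to stable)

5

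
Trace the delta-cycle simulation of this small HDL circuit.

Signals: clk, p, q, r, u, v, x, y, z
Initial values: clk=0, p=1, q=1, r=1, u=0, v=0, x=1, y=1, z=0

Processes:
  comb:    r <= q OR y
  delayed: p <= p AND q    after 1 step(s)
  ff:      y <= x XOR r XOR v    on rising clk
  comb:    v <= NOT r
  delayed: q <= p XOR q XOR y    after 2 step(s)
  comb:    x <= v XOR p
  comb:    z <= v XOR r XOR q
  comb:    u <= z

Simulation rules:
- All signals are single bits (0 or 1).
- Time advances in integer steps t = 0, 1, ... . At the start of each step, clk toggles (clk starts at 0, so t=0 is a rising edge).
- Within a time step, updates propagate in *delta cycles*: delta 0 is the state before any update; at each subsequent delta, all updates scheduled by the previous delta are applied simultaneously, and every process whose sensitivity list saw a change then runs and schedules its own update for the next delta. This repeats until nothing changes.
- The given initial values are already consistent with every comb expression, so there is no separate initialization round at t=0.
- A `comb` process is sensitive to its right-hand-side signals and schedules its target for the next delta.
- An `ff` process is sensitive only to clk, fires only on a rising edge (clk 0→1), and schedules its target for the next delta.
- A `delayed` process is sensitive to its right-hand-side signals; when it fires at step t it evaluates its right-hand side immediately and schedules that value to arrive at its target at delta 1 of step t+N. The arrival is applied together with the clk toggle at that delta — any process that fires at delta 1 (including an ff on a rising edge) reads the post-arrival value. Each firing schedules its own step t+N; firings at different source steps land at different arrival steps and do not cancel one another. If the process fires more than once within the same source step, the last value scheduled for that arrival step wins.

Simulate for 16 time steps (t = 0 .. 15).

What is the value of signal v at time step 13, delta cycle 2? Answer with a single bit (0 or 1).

0

[bits: u,r,p,v,clk,x,z,q,y]
t=0: Δ0=011001011 Δ1=011011011 Δ2=011011010 | 2Δ
t=1: Δ0=011011010 Δ1=011001010 | 1Δ
t=2: Δ0=011001010 Δ1=011011000 Δ2=001011100 Δ3=101111000 Δ4=001110100 Δ5=101110100 | 5Δ
t=3: Δ0=101110100 Δ1=100100100 Δ2=100101100 | 2Δ
t=4: Δ0=100101100 Δ1=100111110 Δ2=110111010 Δ3=010011110 Δ4=110010010 Δ5=010010010 | 5Δ
t=5: Δ0=010010010 Δ1=010000000 Δ2=000000100 Δ3=100100000 Δ4=000101100 Δ5=100101100 | 5Δ
t=6: Δ0=100101100 Δ1=100111110 Δ2=110111010 Δ3=010011110 Δ4=110010010 Δ5=010010010 | 5Δ
t=7: Δ0=010010010 Δ1=010000000 Δ2=000000100 Δ3=100100000 Δ4=000101100 Δ5=100101100 | 5Δ
t=8: Δ0=100101100 Δ1=100111110 Δ2=110111010 Δ3=010011110 Δ4=110010010 Δ5=010010010 | 5Δ
t=9: Δ0=010010010 Δ1=010000000 Δ2=000000100 Δ3=100100000 Δ4=000101100 Δ5=100101100 | 5Δ
t=10: Δ0=100101100 Δ1=100111110 Δ2=110111010 Δ3=010011110 Δ4=110010010 Δ5=010010010 | 5Δ
t=11: Δ0=010010010 Δ1=010000000 Δ2=000000100 Δ3=100100000 Δ4=000101100 Δ5=100101100 | 5Δ
t=12: Δ0=100101100 Δ1=100111110 Δ2=110111010 Δ3=010011110 Δ4=110010010 Δ5=010010010 | 5Δ
t=13: Δ0=010010010 Δ1=010000000 Δ2=000000100 Δ3=100100000 Δ4=000101100 Δ5=100101100 | 5Δ
t=14: Δ0=100101100 Δ1=100111110 Δ2=110111010 Δ3=010011110 Δ4=110010010 Δ5=010010010 | 5Δ
t=15: Δ0=010010010 Δ1=010000000 Δ2=000000100 Δ3=100100000 Δ4=000101100 Δ5=100101100 | 5Δ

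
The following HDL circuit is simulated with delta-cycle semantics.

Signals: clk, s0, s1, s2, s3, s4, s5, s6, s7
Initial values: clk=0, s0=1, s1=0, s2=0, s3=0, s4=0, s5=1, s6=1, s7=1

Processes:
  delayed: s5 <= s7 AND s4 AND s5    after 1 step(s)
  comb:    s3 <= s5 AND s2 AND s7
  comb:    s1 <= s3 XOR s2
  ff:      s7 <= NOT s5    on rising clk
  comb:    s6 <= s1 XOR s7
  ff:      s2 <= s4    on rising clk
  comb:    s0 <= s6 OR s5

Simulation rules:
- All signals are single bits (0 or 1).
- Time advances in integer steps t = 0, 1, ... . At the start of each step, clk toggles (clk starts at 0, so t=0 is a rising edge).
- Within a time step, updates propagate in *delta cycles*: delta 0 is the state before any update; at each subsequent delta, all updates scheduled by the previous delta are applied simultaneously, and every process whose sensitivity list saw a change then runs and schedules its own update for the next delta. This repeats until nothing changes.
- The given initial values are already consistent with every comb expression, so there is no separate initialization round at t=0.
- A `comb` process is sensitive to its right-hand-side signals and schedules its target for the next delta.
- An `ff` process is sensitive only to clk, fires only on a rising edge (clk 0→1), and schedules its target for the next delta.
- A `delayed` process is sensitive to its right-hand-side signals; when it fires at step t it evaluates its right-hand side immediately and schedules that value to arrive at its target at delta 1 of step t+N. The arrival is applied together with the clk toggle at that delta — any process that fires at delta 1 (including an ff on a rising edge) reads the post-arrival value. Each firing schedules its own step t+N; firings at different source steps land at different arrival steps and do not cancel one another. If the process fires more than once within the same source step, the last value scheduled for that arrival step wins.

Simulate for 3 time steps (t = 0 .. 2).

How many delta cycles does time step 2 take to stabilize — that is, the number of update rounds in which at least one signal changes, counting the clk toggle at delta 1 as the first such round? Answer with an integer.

t=0 Δ0: s5=1 s1=0 s7=1 s6=1 s4=0 clk=0 s2=0 s3=0 s0=1
  Δ1: clk:0→1
  Δ2: s7:1→0
  Δ3: s6:1→0
  (3Δ to stable)
t=1 Δ0: s5=1 s1=0 s7=0 s6=0 s4=0 clk=1 s2=0 s3=0 s0=1
  Δ1: s5:1→0, clk:1→0
  Δ2: s0:1→0
  (2Δ to stable)
t=2 Δ0: s5=0 s1=0 s7=0 s6=0 s4=0 clk=0 s2=0 s3=0 s0=0
  Δ1: clk:0→1
  Δ2: s7:0→1
  Δ3: s6:0→1
  Δ4: s0:0→1
  (4Δ to stable)

4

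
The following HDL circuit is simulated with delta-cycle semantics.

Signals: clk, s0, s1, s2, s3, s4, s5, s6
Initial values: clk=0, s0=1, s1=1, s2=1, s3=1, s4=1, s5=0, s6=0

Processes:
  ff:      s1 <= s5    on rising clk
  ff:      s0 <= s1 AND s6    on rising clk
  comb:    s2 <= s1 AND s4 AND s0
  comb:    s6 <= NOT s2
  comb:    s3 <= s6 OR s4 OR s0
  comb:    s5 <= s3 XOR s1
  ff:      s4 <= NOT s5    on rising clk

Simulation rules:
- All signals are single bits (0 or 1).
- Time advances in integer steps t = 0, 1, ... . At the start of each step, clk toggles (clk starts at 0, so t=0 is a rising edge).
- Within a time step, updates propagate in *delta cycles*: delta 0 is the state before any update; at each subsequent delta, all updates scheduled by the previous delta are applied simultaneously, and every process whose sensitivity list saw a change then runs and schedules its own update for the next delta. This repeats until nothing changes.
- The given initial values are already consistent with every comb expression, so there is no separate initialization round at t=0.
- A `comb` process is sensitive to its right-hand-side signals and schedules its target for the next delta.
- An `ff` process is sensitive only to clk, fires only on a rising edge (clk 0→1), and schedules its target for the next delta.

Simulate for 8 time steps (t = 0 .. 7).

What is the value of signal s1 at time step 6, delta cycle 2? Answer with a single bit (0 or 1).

1

t=0 Δ0: s4=1 s5=0 s1=1 s6=0 clk=0 s2=1 s3=1 s0=1
  Δ1: clk:0→1
  Δ2: s1:1→0, s0:1→0
  Δ3: s5:0→1, s2:1→0
  Δ4: s6:0→1
  (4Δ to stable)
t=1 Δ0: s4=1 s5=1 s1=0 s6=1 clk=1 s2=0 s3=1 s0=0
  Δ1: clk:1→0
  (1Δ to stable)
t=2 Δ0: s4=1 s5=1 s1=0 s6=1 clk=0 s2=0 s3=1 s0=0
  Δ1: clk:0→1
  Δ2: s4:1→0, s1:0→1
  Δ3: s5:1→0
  (3Δ to stable)
t=3 Δ0: s4=0 s5=0 s1=1 s6=1 clk=1 s2=0 s3=1 s0=0
  Δ1: clk:1→0
  (1Δ to stable)
t=4 Δ0: s4=0 s5=0 s1=1 s6=1 clk=0 s2=0 s3=1 s0=0
  Δ1: clk:0→1
  Δ2: s4:0→1, s1:1→0, s0:0→1
  Δ3: s5:0→1
  (3Δ to stable)
t=5 Δ0: s4=1 s5=1 s1=0 s6=1 clk=1 s2=0 s3=1 s0=1
  Δ1: clk:1→0
  (1Δ to stable)
t=6 Δ0: s4=1 s5=1 s1=0 s6=1 clk=0 s2=0 s3=1 s0=1
  Δ1: clk:0→1
  Δ2: s4:1→0, s1:0→1, s0:1→0
  Δ3: s5:1→0
  (3Δ to stable)
t=7 Δ0: s4=0 s5=0 s1=1 s6=1 clk=1 s2=0 s3=1 s0=0
  Δ1: clk:1→0
  (1Δ to stable)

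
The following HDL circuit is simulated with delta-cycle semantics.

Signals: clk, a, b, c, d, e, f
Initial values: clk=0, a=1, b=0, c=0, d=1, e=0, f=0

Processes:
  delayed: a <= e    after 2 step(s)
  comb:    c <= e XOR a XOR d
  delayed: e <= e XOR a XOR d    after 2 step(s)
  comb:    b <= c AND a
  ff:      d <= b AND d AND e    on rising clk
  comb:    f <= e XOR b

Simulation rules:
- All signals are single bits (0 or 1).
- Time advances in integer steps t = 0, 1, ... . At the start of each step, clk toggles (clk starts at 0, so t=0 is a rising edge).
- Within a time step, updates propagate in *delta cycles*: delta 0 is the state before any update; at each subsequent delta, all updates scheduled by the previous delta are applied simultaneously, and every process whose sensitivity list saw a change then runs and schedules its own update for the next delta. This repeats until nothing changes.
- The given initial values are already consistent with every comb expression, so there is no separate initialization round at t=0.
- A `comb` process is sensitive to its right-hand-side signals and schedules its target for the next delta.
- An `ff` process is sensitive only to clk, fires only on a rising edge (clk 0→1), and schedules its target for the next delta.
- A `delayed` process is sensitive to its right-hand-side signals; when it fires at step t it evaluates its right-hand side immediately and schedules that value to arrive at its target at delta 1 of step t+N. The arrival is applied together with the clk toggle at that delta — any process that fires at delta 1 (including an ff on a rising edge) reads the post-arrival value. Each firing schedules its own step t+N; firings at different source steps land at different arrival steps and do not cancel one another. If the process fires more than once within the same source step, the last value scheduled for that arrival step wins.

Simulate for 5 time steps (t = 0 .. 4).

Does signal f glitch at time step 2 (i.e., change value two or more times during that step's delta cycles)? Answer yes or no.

t0.Δ0 e=0 b=0 a=1 d=1 c=0 clk=0 f=0
t0.Δ1 e=0 b=0 a=1 d=1 c=0 clk=1 f=0
t0.Δ2 e=0 b=0 a=1 d=0 c=0 clk=1 f=0
t0.Δ3 e=0 b=0 a=1 d=0 c=1 clk=1 f=0
t0.Δ4 e=0 b=1 a=1 d=0 c=1 clk=1 f=0
t0.Δ5 e=0 b=1 a=1 d=0 c=1 clk=1 f=1
t1.Δ0 e=0 b=1 a=1 d=0 c=1 clk=1 f=1
t1.Δ1 e=0 b=1 a=1 d=0 c=1 clk=0 f=1
t2.Δ0 e=0 b=1 a=1 d=0 c=1 clk=0 f=1
t2.Δ1 e=1 b=1 a=1 d=0 c=1 clk=1 f=1
t2.Δ2 e=1 b=1 a=1 d=0 c=0 clk=1 f=0
t2.Δ3 e=1 b=0 a=1 d=0 c=0 clk=1 f=0
t2.Δ4 e=1 b=0 a=1 d=0 c=0 clk=1 f=1
t3.Δ0 e=1 b=0 a=1 d=0 c=0 clk=1 f=1
t3.Δ1 e=1 b=0 a=1 d=0 c=0 clk=0 f=1
t4.Δ0 e=1 b=0 a=1 d=0 c=0 clk=0 f=1
t4.Δ1 e=0 b=0 a=1 d=0 c=0 clk=1 f=1
t4.Δ2 e=0 b=0 a=1 d=0 c=1 clk=1 f=0
t4.Δ3 e=0 b=1 a=1 d=0 c=1 clk=1 f=0
t4.Δ4 e=0 b=1 a=1 d=0 c=1 clk=1 f=1

yes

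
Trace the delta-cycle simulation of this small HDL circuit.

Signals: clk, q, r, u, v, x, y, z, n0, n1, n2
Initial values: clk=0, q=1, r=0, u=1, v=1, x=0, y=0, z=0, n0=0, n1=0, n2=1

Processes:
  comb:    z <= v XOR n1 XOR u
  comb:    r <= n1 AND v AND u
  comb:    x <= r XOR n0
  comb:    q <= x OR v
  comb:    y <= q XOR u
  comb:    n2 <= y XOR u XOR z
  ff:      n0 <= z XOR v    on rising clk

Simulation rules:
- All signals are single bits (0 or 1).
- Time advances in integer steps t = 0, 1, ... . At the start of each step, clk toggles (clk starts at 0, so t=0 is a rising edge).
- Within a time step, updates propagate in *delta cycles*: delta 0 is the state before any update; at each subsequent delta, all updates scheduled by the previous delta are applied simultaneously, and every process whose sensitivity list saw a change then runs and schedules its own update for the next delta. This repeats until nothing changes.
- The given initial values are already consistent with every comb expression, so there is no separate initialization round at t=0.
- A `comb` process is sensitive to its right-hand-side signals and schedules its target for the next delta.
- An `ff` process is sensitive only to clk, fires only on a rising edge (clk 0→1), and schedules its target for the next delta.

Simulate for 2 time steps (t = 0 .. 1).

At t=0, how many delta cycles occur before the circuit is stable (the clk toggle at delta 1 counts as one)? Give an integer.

3

[bits: n0,v,clk,z,u,x,n1,r,y,q,n2]
t=0: Δ0=01001000011 Δ1=01101000011 Δ2=11101000011 Δ3=11101100011 | 3Δ
t=1: Δ0=11101100011 Δ1=11001100011 | 1Δ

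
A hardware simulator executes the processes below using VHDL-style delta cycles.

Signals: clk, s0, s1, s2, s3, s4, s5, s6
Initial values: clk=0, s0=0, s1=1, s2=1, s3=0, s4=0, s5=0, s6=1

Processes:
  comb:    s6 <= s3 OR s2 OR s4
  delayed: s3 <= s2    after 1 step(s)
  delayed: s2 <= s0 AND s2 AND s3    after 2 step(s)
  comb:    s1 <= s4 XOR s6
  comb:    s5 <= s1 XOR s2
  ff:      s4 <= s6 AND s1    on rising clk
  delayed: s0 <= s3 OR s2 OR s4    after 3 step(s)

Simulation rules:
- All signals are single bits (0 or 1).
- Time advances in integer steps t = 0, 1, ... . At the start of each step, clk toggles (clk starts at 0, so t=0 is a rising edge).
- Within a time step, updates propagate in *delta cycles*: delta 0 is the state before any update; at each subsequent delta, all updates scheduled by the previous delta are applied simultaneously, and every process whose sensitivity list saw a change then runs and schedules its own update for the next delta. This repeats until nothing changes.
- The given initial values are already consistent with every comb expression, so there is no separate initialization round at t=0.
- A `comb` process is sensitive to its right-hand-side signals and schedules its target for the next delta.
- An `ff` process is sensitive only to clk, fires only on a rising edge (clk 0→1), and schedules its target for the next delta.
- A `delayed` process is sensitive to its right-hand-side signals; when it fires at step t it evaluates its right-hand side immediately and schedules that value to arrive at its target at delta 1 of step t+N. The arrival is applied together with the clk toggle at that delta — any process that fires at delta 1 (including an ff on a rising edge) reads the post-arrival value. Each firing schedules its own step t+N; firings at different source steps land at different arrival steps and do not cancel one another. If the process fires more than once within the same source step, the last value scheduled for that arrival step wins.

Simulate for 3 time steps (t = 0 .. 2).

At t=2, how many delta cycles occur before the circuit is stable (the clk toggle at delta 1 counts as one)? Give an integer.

[bits: s1,s3,s0,s5,clk,s6,s2,s4]
t=0: Δ0=10000110 Δ1=10001110 Δ2=10001111 Δ3=00001111 Δ4=00011111 | 4Δ
t=1: Δ0=00011111 Δ1=00010111 | 1Δ
t=2: Δ0=00010111 Δ1=00011111 Δ2=00011110 Δ3=10011110 Δ4=10001110 | 4Δ

4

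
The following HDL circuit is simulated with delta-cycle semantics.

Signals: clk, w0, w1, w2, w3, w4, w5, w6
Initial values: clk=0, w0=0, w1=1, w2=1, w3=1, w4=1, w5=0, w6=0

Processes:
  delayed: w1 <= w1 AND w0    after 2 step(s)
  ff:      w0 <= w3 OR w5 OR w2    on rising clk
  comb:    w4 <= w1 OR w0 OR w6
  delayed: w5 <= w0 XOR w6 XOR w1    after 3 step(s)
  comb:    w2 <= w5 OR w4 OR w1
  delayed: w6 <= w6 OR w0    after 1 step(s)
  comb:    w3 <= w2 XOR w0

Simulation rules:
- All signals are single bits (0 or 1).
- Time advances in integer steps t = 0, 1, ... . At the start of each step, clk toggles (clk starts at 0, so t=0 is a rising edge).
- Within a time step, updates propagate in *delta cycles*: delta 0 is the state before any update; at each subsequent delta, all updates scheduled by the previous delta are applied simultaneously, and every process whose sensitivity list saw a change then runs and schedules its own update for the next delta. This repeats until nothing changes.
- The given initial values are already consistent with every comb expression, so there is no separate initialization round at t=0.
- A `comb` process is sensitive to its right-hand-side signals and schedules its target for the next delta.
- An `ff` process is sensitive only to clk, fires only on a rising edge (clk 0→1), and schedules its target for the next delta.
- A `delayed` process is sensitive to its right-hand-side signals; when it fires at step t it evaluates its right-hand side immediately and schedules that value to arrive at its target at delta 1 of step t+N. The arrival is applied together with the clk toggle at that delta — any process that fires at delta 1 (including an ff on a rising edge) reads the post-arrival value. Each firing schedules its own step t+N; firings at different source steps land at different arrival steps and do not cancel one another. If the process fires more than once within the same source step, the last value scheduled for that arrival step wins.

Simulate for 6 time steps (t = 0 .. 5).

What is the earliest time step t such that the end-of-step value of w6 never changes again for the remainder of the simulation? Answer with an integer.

1

t=0 Δ0: w5=0 w1=1 w2=1 w0=0 clk=0 w3=1 w6=0 w4=1
  Δ1: clk:0→1
  Δ2: w0:0→1
  Δ3: w3:1→0
  (3Δ to stable)
t=1 Δ0: w5=0 w1=1 w2=1 w0=1 clk=1 w3=0 w6=0 w4=1
  Δ1: clk:1→0, w6:0→1
  (1Δ to stable)
t=2 Δ0: w5=0 w1=1 w2=1 w0=1 clk=0 w3=0 w6=1 w4=1
  Δ1: clk:0→1
  (1Δ to stable)
t=3 Δ0: w5=0 w1=1 w2=1 w0=1 clk=1 w3=0 w6=1 w4=1
  Δ1: clk:1→0
  (1Δ to stable)
t=4 Δ0: w5=0 w1=1 w2=1 w0=1 clk=0 w3=0 w6=1 w4=1
  Δ1: w5:0→1, clk:0→1
  (1Δ to stable)
t=5 Δ0: w5=1 w1=1 w2=1 w0=1 clk=1 w3=0 w6=1 w4=1
  Δ1: clk:1→0
  (1Δ to stable)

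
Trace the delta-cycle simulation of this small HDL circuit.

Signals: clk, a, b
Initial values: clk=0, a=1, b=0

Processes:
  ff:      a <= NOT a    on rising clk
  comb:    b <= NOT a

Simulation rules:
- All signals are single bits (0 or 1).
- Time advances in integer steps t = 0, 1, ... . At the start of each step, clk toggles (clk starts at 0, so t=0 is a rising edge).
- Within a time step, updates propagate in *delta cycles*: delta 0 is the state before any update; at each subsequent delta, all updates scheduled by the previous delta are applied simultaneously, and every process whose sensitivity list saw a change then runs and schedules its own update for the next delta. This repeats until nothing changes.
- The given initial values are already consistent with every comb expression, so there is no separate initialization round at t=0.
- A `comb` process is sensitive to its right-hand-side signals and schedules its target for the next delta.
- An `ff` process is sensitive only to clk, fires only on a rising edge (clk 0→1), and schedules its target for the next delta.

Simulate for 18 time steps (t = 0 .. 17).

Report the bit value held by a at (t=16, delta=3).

0

t0.Δ0 clk=0 a=1 b=0
t0.Δ1 clk=1 a=1 b=0
t0.Δ2 clk=1 a=0 b=0
t0.Δ3 clk=1 a=0 b=1
t1.Δ0 clk=1 a=0 b=1
t1.Δ1 clk=0 a=0 b=1
t2.Δ0 clk=0 a=0 b=1
t2.Δ1 clk=1 a=0 b=1
t2.Δ2 clk=1 a=1 b=1
t2.Δ3 clk=1 a=1 b=0
t3.Δ0 clk=1 a=1 b=0
t3.Δ1 clk=0 a=1 b=0
t4.Δ0 clk=0 a=1 b=0
t4.Δ1 clk=1 a=1 b=0
t4.Δ2 clk=1 a=0 b=0
t4.Δ3 clk=1 a=0 b=1
t5.Δ0 clk=1 a=0 b=1
t5.Δ1 clk=0 a=0 b=1
t6.Δ0 clk=0 a=0 b=1
t6.Δ1 clk=1 a=0 b=1
t6.Δ2 clk=1 a=1 b=1
t6.Δ3 clk=1 a=1 b=0
t7.Δ0 clk=1 a=1 b=0
t7.Δ1 clk=0 a=1 b=0
t8.Δ0 clk=0 a=1 b=0
t8.Δ1 clk=1 a=1 b=0
t8.Δ2 clk=1 a=0 b=0
t8.Δ3 clk=1 a=0 b=1
t9.Δ0 clk=1 a=0 b=1
t9.Δ1 clk=0 a=0 b=1
t10.Δ0 clk=0 a=0 b=1
t10.Δ1 clk=1 a=0 b=1
t10.Δ2 clk=1 a=1 b=1
t10.Δ3 clk=1 a=1 b=0
t11.Δ0 clk=1 a=1 b=0
t11.Δ1 clk=0 a=1 b=0
t12.Δ0 clk=0 a=1 b=0
t12.Δ1 clk=1 a=1 b=0
t12.Δ2 clk=1 a=0 b=0
t12.Δ3 clk=1 a=0 b=1
t13.Δ0 clk=1 a=0 b=1
t13.Δ1 clk=0 a=0 b=1
t14.Δ0 clk=0 a=0 b=1
t14.Δ1 clk=1 a=0 b=1
t14.Δ2 clk=1 a=1 b=1
t14.Δ3 clk=1 a=1 b=0
t15.Δ0 clk=1 a=1 b=0
t15.Δ1 clk=0 a=1 b=0
t16.Δ0 clk=0 a=1 b=0
t16.Δ1 clk=1 a=1 b=0
t16.Δ2 clk=1 a=0 b=0
t16.Δ3 clk=1 a=0 b=1
t17.Δ0 clk=1 a=0 b=1
t17.Δ1 clk=0 a=0 b=1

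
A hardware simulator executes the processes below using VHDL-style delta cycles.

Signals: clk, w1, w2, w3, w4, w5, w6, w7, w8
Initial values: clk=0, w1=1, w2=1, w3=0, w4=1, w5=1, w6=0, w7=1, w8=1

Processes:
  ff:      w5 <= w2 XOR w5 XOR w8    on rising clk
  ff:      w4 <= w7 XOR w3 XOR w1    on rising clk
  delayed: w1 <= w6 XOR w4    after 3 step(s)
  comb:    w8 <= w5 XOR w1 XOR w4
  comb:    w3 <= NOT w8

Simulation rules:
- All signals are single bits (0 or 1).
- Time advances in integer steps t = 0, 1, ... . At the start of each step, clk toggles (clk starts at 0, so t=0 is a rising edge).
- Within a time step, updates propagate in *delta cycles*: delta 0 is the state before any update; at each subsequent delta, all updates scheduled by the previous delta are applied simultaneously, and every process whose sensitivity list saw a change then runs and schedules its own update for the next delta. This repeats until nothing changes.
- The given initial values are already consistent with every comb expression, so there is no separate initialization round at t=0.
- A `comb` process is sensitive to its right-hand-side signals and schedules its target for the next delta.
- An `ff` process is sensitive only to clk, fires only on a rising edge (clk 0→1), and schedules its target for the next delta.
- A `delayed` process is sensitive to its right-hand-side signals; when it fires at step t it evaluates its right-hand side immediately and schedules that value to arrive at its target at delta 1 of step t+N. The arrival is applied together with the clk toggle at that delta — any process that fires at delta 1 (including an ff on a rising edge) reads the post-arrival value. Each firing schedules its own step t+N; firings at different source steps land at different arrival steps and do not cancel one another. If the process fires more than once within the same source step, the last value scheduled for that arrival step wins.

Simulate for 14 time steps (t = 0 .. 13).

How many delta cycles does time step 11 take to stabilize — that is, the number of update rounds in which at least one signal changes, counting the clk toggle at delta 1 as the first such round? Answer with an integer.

[bits: w6,clk,w7,w8,w4,w3,w1,w2,w5]
t=0: Δ0=001110111 Δ1=011110111 Δ2=011100111 Δ3=011000111 Δ4=011001111 | 4Δ
t=1: Δ0=011001111 Δ1=001001111 | 1Δ
t=2: Δ0=001001111 Δ1=011001111 Δ2=011011110 | 2Δ
t=3: Δ0=011011110 Δ1=001011010 Δ2=001111010 Δ3=001110010 | 3Δ
t=4: Δ0=001110010 Δ1=011110010 | 1Δ
t=5: Δ0=011110010 Δ1=001110110 Δ2=001010110 Δ3=001011110 | 3Δ
t=6: Δ0=001011110 Δ1=011011110 Δ2=011011111 Δ3=011111111 Δ4=011110111 | 4Δ
t=7: Δ0=011110111 Δ1=001110111 | 1Δ
t=8: Δ0=001110111 Δ1=011110111 Δ2=011100111 Δ3=011000111 Δ4=011001111 | 4Δ
t=9: Δ0=011001111 Δ1=001001111 | 1Δ
t=10: Δ0=001001111 Δ1=011001111 Δ2=011011110 | 2Δ
t=11: Δ0=011011110 Δ1=001011010 Δ2=001111010 Δ3=001110010 | 3Δ
t=12: Δ0=001110010 Δ1=011110010 | 1Δ
t=13: Δ0=011110010 Δ1=001110110 Δ2=001010110 Δ3=001011110 | 3Δ

3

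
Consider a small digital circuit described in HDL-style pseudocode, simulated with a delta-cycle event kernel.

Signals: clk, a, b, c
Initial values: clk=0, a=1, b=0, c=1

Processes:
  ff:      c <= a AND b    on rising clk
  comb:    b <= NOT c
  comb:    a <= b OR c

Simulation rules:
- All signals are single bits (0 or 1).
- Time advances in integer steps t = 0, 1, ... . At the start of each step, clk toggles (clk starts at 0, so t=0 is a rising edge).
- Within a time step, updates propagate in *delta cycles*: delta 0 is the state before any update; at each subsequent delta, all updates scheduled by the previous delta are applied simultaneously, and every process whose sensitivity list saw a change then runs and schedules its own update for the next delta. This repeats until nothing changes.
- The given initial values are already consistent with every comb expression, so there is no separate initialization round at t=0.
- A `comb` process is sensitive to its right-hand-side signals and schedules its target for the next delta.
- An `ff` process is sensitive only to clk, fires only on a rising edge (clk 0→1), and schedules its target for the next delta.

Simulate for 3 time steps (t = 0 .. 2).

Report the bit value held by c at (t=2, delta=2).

1

t0.Δ0 c=1 clk=0 a=1 b=0
t0.Δ1 c=1 clk=1 a=1 b=0
t0.Δ2 c=0 clk=1 a=1 b=0
t0.Δ3 c=0 clk=1 a=0 b=1
t0.Δ4 c=0 clk=1 a=1 b=1
t1.Δ0 c=0 clk=1 a=1 b=1
t1.Δ1 c=0 clk=0 a=1 b=1
t2.Δ0 c=0 clk=0 a=1 b=1
t2.Δ1 c=0 clk=1 a=1 b=1
t2.Δ2 c=1 clk=1 a=1 b=1
t2.Δ3 c=1 clk=1 a=1 b=0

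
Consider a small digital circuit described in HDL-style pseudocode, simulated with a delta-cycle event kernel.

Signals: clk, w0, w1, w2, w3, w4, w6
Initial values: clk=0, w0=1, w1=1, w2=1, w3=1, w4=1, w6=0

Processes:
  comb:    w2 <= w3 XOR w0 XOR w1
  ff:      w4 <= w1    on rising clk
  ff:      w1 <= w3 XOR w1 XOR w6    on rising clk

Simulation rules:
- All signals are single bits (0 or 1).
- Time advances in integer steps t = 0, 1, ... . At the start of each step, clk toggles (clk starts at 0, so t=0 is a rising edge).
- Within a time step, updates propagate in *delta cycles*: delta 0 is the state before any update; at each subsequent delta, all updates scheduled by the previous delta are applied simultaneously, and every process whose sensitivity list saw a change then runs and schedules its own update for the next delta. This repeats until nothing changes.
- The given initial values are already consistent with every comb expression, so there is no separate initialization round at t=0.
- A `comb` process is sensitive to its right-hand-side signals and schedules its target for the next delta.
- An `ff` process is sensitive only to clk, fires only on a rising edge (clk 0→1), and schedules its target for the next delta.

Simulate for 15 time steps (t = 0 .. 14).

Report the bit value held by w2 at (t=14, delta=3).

t0.Δ0 w4=1 w0=1 w2=1 clk=0 w1=1 w3=1 w6=0
t0.Δ1 w4=1 w0=1 w2=1 clk=1 w1=1 w3=1 w6=0
t0.Δ2 w4=1 w0=1 w2=1 clk=1 w1=0 w3=1 w6=0
t0.Δ3 w4=1 w0=1 w2=0 clk=1 w1=0 w3=1 w6=0
t1.Δ0 w4=1 w0=1 w2=0 clk=1 w1=0 w3=1 w6=0
t1.Δ1 w4=1 w0=1 w2=0 clk=0 w1=0 w3=1 w6=0
t2.Δ0 w4=1 w0=1 w2=0 clk=0 w1=0 w3=1 w6=0
t2.Δ1 w4=1 w0=1 w2=0 clk=1 w1=0 w3=1 w6=0
t2.Δ2 w4=0 w0=1 w2=0 clk=1 w1=1 w3=1 w6=0
t2.Δ3 w4=0 w0=1 w2=1 clk=1 w1=1 w3=1 w6=0
t3.Δ0 w4=0 w0=1 w2=1 clk=1 w1=1 w3=1 w6=0
t3.Δ1 w4=0 w0=1 w2=1 clk=0 w1=1 w3=1 w6=0
t4.Δ0 w4=0 w0=1 w2=1 clk=0 w1=1 w3=1 w6=0
t4.Δ1 w4=0 w0=1 w2=1 clk=1 w1=1 w3=1 w6=0
t4.Δ2 w4=1 w0=1 w2=1 clk=1 w1=0 w3=1 w6=0
t4.Δ3 w4=1 w0=1 w2=0 clk=1 w1=0 w3=1 w6=0
t5.Δ0 w4=1 w0=1 w2=0 clk=1 w1=0 w3=1 w6=0
t5.Δ1 w4=1 w0=1 w2=0 clk=0 w1=0 w3=1 w6=0
t6.Δ0 w4=1 w0=1 w2=0 clk=0 w1=0 w3=1 w6=0
t6.Δ1 w4=1 w0=1 w2=0 clk=1 w1=0 w3=1 w6=0
t6.Δ2 w4=0 w0=1 w2=0 clk=1 w1=1 w3=1 w6=0
t6.Δ3 w4=0 w0=1 w2=1 clk=1 w1=1 w3=1 w6=0
t7.Δ0 w4=0 w0=1 w2=1 clk=1 w1=1 w3=1 w6=0
t7.Δ1 w4=0 w0=1 w2=1 clk=0 w1=1 w3=1 w6=0
t8.Δ0 w4=0 w0=1 w2=1 clk=0 w1=1 w3=1 w6=0
t8.Δ1 w4=0 w0=1 w2=1 clk=1 w1=1 w3=1 w6=0
t8.Δ2 w4=1 w0=1 w2=1 clk=1 w1=0 w3=1 w6=0
t8.Δ3 w4=1 w0=1 w2=0 clk=1 w1=0 w3=1 w6=0
t9.Δ0 w4=1 w0=1 w2=0 clk=1 w1=0 w3=1 w6=0
t9.Δ1 w4=1 w0=1 w2=0 clk=0 w1=0 w3=1 w6=0
t10.Δ0 w4=1 w0=1 w2=0 clk=0 w1=0 w3=1 w6=0
t10.Δ1 w4=1 w0=1 w2=0 clk=1 w1=0 w3=1 w6=0
t10.Δ2 w4=0 w0=1 w2=0 clk=1 w1=1 w3=1 w6=0
t10.Δ3 w4=0 w0=1 w2=1 clk=1 w1=1 w3=1 w6=0
t11.Δ0 w4=0 w0=1 w2=1 clk=1 w1=1 w3=1 w6=0
t11.Δ1 w4=0 w0=1 w2=1 clk=0 w1=1 w3=1 w6=0
t12.Δ0 w4=0 w0=1 w2=1 clk=0 w1=1 w3=1 w6=0
t12.Δ1 w4=0 w0=1 w2=1 clk=1 w1=1 w3=1 w6=0
t12.Δ2 w4=1 w0=1 w2=1 clk=1 w1=0 w3=1 w6=0
t12.Δ3 w4=1 w0=1 w2=0 clk=1 w1=0 w3=1 w6=0
t13.Δ0 w4=1 w0=1 w2=0 clk=1 w1=0 w3=1 w6=0
t13.Δ1 w4=1 w0=1 w2=0 clk=0 w1=0 w3=1 w6=0
t14.Δ0 w4=1 w0=1 w2=0 clk=0 w1=0 w3=1 w6=0
t14.Δ1 w4=1 w0=1 w2=0 clk=1 w1=0 w3=1 w6=0
t14.Δ2 w4=0 w0=1 w2=0 clk=1 w1=1 w3=1 w6=0
t14.Δ3 w4=0 w0=1 w2=1 clk=1 w1=1 w3=1 w6=0

1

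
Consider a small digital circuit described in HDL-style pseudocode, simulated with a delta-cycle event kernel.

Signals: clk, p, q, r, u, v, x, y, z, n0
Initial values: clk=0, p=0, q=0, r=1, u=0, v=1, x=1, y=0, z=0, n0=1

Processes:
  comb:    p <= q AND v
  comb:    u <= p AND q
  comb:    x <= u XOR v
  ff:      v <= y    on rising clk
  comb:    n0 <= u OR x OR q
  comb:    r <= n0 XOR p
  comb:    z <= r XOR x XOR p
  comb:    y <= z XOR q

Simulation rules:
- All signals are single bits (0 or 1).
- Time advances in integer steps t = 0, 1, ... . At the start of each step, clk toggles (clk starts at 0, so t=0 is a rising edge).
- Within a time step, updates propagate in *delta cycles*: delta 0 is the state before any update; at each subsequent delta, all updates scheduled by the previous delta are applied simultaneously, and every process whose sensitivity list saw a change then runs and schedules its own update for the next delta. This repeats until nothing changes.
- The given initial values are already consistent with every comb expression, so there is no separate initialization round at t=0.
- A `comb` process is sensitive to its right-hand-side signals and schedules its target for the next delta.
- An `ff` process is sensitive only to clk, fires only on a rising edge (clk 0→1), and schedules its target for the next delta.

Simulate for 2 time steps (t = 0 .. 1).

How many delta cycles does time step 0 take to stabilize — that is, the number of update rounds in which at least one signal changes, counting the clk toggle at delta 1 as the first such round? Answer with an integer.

7

t0.Δ0 clk=0 x=1 r=1 q=0 y=0 n0=1 z=0 u=0 v=1 p=0
t0.Δ1 clk=1 x=1 r=1 q=0 y=0 n0=1 z=0 u=0 v=1 p=0
t0.Δ2 clk=1 x=1 r=1 q=0 y=0 n0=1 z=0 u=0 v=0 p=0
t0.Δ3 clk=1 x=0 r=1 q=0 y=0 n0=1 z=0 u=0 v=0 p=0
t0.Δ4 clk=1 x=0 r=1 q=0 y=0 n0=0 z=1 u=0 v=0 p=0
t0.Δ5 clk=1 x=0 r=0 q=0 y=1 n0=0 z=1 u=0 v=0 p=0
t0.Δ6 clk=1 x=0 r=0 q=0 y=1 n0=0 z=0 u=0 v=0 p=0
t0.Δ7 clk=1 x=0 r=0 q=0 y=0 n0=0 z=0 u=0 v=0 p=0
t1.Δ0 clk=1 x=0 r=0 q=0 y=0 n0=0 z=0 u=0 v=0 p=0
t1.Δ1 clk=0 x=0 r=0 q=0 y=0 n0=0 z=0 u=0 v=0 p=0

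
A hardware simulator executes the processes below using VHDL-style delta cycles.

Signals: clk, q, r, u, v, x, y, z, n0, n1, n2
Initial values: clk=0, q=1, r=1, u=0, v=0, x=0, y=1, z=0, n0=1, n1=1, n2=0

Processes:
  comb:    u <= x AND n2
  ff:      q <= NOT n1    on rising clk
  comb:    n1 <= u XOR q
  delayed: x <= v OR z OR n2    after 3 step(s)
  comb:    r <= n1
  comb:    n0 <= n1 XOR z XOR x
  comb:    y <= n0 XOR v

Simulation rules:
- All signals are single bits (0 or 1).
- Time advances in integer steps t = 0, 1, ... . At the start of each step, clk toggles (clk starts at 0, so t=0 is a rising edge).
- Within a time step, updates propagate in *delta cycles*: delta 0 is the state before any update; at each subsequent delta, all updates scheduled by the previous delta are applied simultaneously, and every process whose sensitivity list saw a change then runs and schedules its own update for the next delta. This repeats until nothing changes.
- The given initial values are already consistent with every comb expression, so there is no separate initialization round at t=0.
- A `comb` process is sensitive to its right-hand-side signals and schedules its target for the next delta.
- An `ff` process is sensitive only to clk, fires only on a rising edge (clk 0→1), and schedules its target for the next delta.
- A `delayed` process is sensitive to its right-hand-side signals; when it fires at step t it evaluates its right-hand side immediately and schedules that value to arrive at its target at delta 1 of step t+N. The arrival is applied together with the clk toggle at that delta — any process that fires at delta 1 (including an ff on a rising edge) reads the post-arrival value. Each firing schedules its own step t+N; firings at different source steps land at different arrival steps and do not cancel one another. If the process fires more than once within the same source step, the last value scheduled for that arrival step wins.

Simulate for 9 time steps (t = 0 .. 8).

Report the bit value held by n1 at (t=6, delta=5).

1

[bits: z,n0,x,v,y,r,q,u,clk,n2,n1]
t=0: Δ0=01001110001 Δ1=01001110101 Δ2=01001100101 Δ3=01001100100 Δ4=00001000100 Δ5=00000000100 | 5Δ
t=1: Δ0=00000000100 Δ1=00000000000 | 1Δ
t=2: Δ0=00000000000 Δ1=00000000100 Δ2=00000010100 Δ3=00000010101 Δ4=01000110101 Δ5=01001110101 | 5Δ
t=3: Δ0=01001110101 Δ1=01001110001 | 1Δ
t=4: Δ0=01001110001 Δ1=01001110101 Δ2=01001100101 Δ3=01001100100 Δ4=00001000100 Δ5=00000000100 | 5Δ
t=5: Δ0=00000000100 Δ1=00000000000 | 1Δ
t=6: Δ0=00000000000 Δ1=00000000100 Δ2=00000010100 Δ3=00000010101 Δ4=01000110101 Δ5=01001110101 | 5Δ
t=7: Δ0=01001110101 Δ1=01001110001 | 1Δ
t=8: Δ0=01001110001 Δ1=01001110101 Δ2=01001100101 Δ3=01001100100 Δ4=00001000100 Δ5=00000000100 | 5Δ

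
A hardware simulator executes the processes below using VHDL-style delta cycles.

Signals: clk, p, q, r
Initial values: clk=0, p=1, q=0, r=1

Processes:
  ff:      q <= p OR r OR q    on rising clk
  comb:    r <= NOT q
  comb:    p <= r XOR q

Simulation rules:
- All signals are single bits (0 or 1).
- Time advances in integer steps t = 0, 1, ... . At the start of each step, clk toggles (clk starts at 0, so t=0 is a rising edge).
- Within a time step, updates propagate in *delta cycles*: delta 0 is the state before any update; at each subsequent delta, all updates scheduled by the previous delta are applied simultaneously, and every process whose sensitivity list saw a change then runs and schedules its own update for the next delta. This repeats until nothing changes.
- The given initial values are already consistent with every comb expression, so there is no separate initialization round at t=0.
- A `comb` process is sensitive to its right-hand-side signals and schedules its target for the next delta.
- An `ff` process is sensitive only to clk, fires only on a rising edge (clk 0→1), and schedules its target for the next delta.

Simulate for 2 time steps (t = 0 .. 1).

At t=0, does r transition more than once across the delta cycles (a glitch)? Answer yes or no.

[bits: clk,q,r,p]
t=0: Δ0=0011 Δ1=1011 Δ2=1111 Δ3=1100 Δ4=1101 | 4Δ
t=1: Δ0=1101 Δ1=0101 | 1Δ

no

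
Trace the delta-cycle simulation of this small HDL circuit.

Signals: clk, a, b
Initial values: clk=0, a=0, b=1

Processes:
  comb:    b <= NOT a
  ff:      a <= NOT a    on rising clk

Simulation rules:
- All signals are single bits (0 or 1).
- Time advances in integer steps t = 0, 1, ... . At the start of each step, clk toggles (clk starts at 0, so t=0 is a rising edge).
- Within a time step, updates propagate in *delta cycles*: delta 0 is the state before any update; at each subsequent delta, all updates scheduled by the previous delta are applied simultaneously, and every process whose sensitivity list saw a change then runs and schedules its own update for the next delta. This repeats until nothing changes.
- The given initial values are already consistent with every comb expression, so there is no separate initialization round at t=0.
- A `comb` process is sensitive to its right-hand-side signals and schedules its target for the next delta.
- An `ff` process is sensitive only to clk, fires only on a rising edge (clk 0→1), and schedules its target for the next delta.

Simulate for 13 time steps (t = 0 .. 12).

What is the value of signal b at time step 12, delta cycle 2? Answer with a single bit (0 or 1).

1

t=0 Δ0: clk=0 a=0 b=1
  Δ1: clk:0→1
  Δ2: a:0→1
  Δ3: b:1→0
  (3Δ to stable)
t=1 Δ0: clk=1 a=1 b=0
  Δ1: clk:1→0
  (1Δ to stable)
t=2 Δ0: clk=0 a=1 b=0
  Δ1: clk:0→1
  Δ2: a:1→0
  Δ3: b:0→1
  (3Δ to stable)
t=3 Δ0: clk=1 a=0 b=1
  Δ1: clk:1→0
  (1Δ to stable)
t=4 Δ0: clk=0 a=0 b=1
  Δ1: clk:0→1
  Δ2: a:0→1
  Δ3: b:1→0
  (3Δ to stable)
t=5 Δ0: clk=1 a=1 b=0
  Δ1: clk:1→0
  (1Δ to stable)
t=6 Δ0: clk=0 a=1 b=0
  Δ1: clk:0→1
  Δ2: a:1→0
  Δ3: b:0→1
  (3Δ to stable)
t=7 Δ0: clk=1 a=0 b=1
  Δ1: clk:1→0
  (1Δ to stable)
t=8 Δ0: clk=0 a=0 b=1
  Δ1: clk:0→1
  Δ2: a:0→1
  Δ3: b:1→0
  (3Δ to stable)
t=9 Δ0: clk=1 a=1 b=0
  Δ1: clk:1→0
  (1Δ to stable)
t=10 Δ0: clk=0 a=1 b=0
  Δ1: clk:0→1
  Δ2: a:1→0
  Δ3: b:0→1
  (3Δ to stable)
t=11 Δ0: clk=1 a=0 b=1
  Δ1: clk:1→0
  (1Δ to stable)
t=12 Δ0: clk=0 a=0 b=1
  Δ1: clk:0→1
  Δ2: a:0→1
  Δ3: b:1→0
  (3Δ to stable)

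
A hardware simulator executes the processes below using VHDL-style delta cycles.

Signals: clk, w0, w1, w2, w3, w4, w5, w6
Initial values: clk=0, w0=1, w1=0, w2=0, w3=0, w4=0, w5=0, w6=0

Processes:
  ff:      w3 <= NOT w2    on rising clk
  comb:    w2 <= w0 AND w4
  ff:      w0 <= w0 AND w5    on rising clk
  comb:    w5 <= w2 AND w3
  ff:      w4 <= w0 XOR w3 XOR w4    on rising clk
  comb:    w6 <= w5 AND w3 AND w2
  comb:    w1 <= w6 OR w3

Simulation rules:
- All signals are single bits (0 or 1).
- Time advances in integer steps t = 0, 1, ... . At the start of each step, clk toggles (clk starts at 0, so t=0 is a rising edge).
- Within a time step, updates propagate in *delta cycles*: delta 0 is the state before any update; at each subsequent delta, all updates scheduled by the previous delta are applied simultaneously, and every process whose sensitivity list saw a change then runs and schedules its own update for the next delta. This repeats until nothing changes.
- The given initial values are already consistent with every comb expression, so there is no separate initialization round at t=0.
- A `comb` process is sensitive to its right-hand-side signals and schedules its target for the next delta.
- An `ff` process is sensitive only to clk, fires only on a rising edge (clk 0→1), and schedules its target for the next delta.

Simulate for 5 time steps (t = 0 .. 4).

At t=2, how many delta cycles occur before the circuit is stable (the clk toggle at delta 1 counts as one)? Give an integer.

t=0 Δ0: w3=0 clk=0 w4=0 w0=1 w5=0 w6=0 w2=0 w1=0
  Δ1: clk:0→1
  Δ2: w3:0→1, w4:0→1, w0:1→0
  Δ3: w1:0→1
  (3Δ to stable)
t=1 Δ0: w3=1 clk=1 w4=1 w0=0 w5=0 w6=0 w2=0 w1=1
  Δ1: clk:1→0
  (1Δ to stable)
t=2 Δ0: w3=1 clk=0 w4=1 w0=0 w5=0 w6=0 w2=0 w1=1
  Δ1: clk:0→1
  Δ2: w4:1→0
  (2Δ to stable)
t=3 Δ0: w3=1 clk=1 w4=0 w0=0 w5=0 w6=0 w2=0 w1=1
  Δ1: clk:1→0
  (1Δ to stable)
t=4 Δ0: w3=1 clk=0 w4=0 w0=0 w5=0 w6=0 w2=0 w1=1
  Δ1: clk:0→1
  Δ2: w4:0→1
  (2Δ to stable)

2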